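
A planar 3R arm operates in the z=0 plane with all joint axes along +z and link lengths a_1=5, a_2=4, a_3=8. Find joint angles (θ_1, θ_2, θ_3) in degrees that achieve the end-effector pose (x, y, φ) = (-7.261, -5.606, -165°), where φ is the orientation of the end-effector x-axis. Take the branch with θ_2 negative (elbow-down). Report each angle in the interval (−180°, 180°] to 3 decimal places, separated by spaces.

wrist centre = target − a_3·(cos φ, sin φ) = (0.4664, -3.5354)
cos θ_2 = (12.7169−5²−4²)/(2·5·4) = -0.7071; θ_2 = -134.9976° (elbow-down)
β = atan2(-3.5354,0.4664) = -82.4848°; ψ = atan2(-2.8285,2.1717) = -52.4838°
θ_1 = β − ψ = -30.0010°
θ_3 = φ − θ_1 − θ_2 = -0.0014° (wrapped to (-180°,180°])

-30.001 -134.998 -0.001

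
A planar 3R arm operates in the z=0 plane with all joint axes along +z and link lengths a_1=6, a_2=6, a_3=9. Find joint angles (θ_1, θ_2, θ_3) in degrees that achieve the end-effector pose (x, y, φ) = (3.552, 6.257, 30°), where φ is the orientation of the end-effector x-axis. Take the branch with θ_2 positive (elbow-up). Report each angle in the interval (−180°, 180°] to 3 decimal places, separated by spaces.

wrist centre = target − a_3·(cos φ, sin φ) = (-4.2422, 1.7570)
cos θ_2 = (21.0836−6²−6²)/(2·6·6) = -0.7072; θ_2 = 135.0054° (elbow-up)
β = atan2(1.7570,-4.2422) = 157.5022°; ψ = atan2(4.2422,1.7570) = 67.5027°
θ_1 = β − ψ = 89.9995°
θ_3 = φ − θ_1 − θ_2 = 164.9951° (wrapped to (-180°,180°])

89.999 135.005 164.995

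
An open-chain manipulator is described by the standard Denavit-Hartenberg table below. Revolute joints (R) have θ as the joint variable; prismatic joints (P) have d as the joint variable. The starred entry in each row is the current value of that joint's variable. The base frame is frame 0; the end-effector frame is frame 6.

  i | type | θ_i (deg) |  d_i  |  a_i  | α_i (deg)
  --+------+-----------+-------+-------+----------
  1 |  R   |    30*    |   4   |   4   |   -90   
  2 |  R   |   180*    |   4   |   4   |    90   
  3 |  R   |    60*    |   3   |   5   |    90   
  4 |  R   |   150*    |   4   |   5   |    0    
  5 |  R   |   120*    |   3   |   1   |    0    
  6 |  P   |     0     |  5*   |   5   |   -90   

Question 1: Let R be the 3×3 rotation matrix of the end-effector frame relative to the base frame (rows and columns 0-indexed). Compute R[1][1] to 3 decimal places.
0.866

End-effector y-axis (col 1 of R) = (0.5000,0.8660,0.0000)
R[1][1] = 0.8660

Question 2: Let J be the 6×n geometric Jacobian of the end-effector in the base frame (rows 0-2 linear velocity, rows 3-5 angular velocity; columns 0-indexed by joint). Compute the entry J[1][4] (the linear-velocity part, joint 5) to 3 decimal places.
axis z_4 = (-0.5000,-0.8660,-0.0000); lever o_n−o_4 = (-4.0000,-6.9282,6.0000)
cross product → J_v[:, 4] = (-5.1962,3.0000,0.0000)
J_ω[:, 4] = z_4
entry J[1][4] = 3.0000

3.000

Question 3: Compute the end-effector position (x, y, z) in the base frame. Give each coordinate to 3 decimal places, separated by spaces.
after link 1: o_1 = (3.4641, 2.0000, 4.0000)
after link 2: o_2 = (-2.0000, 3.4641, 4.0000)
after link 3: o_3 = (-6.3301, 5.9641, 1.0000)
after link 4: o_4 = (-4.5801, 0.3349, -1.5000)
after link 5: o_5 = (-6.0801, -2.2631, -0.5000)
after link 6: o_6 = (-8.5801, -6.5933, 4.5000)

-8.580 -6.593 4.500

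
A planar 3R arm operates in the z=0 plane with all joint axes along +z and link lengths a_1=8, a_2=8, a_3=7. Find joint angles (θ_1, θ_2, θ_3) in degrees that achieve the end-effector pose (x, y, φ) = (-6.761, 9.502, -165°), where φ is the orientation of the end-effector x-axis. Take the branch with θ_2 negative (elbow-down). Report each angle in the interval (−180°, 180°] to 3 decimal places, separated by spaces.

wrist centre = target − a_3·(cos φ, sin φ) = (0.0005, 11.3137)
cos θ_2 = (128.0006−8²−8²)/(2·8·8) = 0.0000; θ_2 = -89.9997° (elbow-down)
β = atan2(11.3137,0.0005) = 89.9976°; ψ = atan2(-8.0000,8.0000) = -44.9999°
θ_1 = β − ψ = 134.9974°
θ_3 = φ − θ_1 − θ_2 = 150.0023° (wrapped to (-180°,180°])

134.997 -90.000 150.002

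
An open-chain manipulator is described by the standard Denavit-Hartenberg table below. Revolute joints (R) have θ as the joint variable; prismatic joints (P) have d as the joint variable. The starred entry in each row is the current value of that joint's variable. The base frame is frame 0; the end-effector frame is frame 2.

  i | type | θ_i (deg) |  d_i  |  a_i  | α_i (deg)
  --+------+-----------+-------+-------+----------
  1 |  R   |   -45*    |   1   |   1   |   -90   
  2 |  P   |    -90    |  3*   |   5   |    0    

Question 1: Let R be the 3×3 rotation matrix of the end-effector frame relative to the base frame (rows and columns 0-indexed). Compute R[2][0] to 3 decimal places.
End-effector x-axis (col 0 of R) = (0.0000,-0.0000,1.0000)
R[2][0] = 1.0000

1.000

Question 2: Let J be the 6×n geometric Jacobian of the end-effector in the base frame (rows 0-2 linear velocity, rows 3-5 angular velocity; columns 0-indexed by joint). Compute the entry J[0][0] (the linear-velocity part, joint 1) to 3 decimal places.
axis z_0 = ẑ; lever o_n−o_0 = (2.8284,1.4142,6.0000)
cross product → J_v[:, 0] = (-1.4142,2.8284,0.0000)
J_ω[:, 0] = z_0
entry J[0][0] = -1.4142

-1.414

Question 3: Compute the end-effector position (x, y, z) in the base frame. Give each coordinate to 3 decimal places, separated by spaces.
after link 1: o_1 = (0.7071, -0.7071, 1.0000)
after link 2: o_2 = (2.8284, 1.4142, 6.0000)

2.828 1.414 6.000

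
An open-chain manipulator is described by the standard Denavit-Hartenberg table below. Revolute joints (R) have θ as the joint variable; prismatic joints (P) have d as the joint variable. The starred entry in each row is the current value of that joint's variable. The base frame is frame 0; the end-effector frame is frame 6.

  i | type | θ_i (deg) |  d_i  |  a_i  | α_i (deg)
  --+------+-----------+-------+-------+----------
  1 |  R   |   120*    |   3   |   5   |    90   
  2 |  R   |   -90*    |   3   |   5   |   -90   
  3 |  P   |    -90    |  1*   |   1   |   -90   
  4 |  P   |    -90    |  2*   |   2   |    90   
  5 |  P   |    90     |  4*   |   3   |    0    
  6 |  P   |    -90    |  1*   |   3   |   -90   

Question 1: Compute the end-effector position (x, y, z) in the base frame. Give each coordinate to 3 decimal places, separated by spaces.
after link 1: o_1 = (-2.5000, 4.3301, 3.0000)
after link 2: o_2 = (0.0981, 5.8301, -2.0000)
after link 3: o_3 = (0.4641, 7.1962, -2.0000)
after link 4: o_4 = (-0.5359, 8.9282, -4.0000)
after link 5: o_5 = (-4.0000, 6.9282, -7.0000)
after link 6: o_6 = (-6.3660, 9.0263, -7.0000)

-6.366 9.026 -7.000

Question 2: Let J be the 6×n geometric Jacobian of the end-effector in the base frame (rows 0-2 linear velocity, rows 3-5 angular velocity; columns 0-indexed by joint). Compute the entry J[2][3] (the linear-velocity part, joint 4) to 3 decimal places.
prismatic axis z_3 = (-0.0000,0.0000,-1.0000)
J_v[:, 3] = z_3; J_ω[:, 3] = (0,0,0)
entry J[2][3] = -1.0000

-1.000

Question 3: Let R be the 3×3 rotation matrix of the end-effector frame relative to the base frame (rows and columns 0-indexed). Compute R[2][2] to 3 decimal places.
End-effector z-axis (col 2 of R) = (-0.0000,0.0000,-1.0000)
R[2][2] = -1.0000

-1.000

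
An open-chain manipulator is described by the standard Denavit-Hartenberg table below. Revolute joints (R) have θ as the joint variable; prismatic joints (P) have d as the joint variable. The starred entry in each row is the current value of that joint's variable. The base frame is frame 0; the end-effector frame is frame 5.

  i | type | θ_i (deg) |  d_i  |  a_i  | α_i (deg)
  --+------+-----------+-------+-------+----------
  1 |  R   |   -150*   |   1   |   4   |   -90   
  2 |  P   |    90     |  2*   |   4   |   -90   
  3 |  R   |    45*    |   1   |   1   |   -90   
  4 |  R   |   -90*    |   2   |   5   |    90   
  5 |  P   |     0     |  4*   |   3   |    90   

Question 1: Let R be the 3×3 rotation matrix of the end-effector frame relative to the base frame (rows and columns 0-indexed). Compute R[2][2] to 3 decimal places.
End-effector z-axis (col 2 of R) = (0.3536,-0.6124,-0.7071)
R[2][2] = -0.7071

-0.707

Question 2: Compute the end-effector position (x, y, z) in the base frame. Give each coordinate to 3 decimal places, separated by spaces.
after link 1: o_1 = (-3.4641, -2.0000, 1.0000)
after link 2: o_2 = (-2.4641, -3.7321, -3.0000)
after link 3: o_3 = (-1.9516, -2.6197, -3.7071)
after link 4: o_4 = (1.6714, 1.1051, -2.2929)
after link 5: o_5 = (5.6837, 0.1556, 0.5355)

5.684 0.156 0.536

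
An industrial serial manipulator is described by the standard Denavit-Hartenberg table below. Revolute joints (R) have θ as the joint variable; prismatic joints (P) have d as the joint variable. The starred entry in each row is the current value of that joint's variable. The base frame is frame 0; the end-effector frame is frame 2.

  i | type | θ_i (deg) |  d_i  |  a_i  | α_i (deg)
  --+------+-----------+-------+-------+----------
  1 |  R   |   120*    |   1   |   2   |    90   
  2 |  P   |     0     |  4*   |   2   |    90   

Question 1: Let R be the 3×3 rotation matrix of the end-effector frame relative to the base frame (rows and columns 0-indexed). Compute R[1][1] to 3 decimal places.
End-effector y-axis (col 1 of R) = (0.8660,0.5000,0.0000)
R[1][1] = 0.5000

0.500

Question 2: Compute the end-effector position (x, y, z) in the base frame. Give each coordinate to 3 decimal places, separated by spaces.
after link 1: o_1 = (-1.0000, 1.7321, 1.0000)
after link 2: o_2 = (1.4641, 5.4641, 1.0000)

1.464 5.464 1.000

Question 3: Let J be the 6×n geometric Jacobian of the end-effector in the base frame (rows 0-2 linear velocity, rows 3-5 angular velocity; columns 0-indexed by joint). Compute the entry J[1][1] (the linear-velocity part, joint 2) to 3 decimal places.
0.500

prismatic axis z_1 = (0.8660,0.5000,0.0000)
J_v[:, 1] = z_1; J_ω[:, 1] = (0,0,0)
entry J[1][1] = 0.5000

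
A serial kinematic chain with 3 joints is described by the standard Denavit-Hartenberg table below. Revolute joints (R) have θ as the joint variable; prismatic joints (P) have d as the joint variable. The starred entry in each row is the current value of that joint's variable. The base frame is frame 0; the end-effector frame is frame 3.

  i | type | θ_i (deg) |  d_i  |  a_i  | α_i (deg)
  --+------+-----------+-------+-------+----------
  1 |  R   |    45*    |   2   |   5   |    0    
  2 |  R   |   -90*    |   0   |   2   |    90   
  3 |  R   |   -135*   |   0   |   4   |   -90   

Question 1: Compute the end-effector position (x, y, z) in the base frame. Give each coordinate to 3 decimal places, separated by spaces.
after link 1: o_1 = (3.5355, 3.5355, 2.0000)
after link 2: o_2 = (4.9497, 2.1213, 2.0000)
after link 3: o_3 = (2.9497, 4.1213, -0.8284)

2.950 4.121 -0.828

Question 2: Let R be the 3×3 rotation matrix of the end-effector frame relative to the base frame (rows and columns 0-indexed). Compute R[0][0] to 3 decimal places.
-0.500

End-effector x-axis (col 0 of R) = (-0.5000,0.5000,-0.7071)
R[0][0] = -0.5000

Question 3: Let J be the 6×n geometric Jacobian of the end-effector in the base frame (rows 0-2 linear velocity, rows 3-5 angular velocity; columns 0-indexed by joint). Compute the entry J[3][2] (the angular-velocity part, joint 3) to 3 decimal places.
axis z_2 = (-0.7071,-0.7071,0.0000); lever o_n−o_2 = (-2.0000,2.0000,-2.8284)
cross product → J_v[:, 2] = (2.0000,-2.0000,-2.8284)
J_ω[:, 2] = z_2
entry J[3][2] = -0.7071

-0.707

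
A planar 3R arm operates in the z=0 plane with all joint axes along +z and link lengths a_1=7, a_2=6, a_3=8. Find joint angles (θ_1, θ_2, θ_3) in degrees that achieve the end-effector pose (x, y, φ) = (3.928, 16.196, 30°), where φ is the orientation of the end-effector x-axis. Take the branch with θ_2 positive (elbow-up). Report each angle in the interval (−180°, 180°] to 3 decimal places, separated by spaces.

90.000 30.003 -90.003

wrist centre = target − a_3·(cos φ, sin φ) = (-3.0002, 12.1960)
cos θ_2 = (157.7436−7²−6²)/(2·7·6) = 0.8660; θ_2 = 30.0034° (elbow-up)
β = atan2(12.1960,-3.0002) = 103.8203°; ψ = atan2(3.0003,12.1960) = 13.8208°
θ_1 = β − ψ = 89.9995°
θ_3 = φ − θ_1 − θ_2 = -90.0029° (wrapped to (-180°,180°])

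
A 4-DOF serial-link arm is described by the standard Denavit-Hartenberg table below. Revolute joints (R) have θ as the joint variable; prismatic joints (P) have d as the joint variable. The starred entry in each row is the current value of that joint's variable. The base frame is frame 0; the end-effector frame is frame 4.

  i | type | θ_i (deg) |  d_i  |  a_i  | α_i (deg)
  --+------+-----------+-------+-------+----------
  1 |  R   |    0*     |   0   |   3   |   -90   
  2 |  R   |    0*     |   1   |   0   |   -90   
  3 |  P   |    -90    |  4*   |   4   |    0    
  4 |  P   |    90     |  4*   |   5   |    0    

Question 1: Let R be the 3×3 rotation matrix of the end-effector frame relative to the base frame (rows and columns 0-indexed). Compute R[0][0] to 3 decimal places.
End-effector x-axis (col 0 of R) = (1.0000,0.0000,0.0000)
R[0][0] = 1.0000

1.000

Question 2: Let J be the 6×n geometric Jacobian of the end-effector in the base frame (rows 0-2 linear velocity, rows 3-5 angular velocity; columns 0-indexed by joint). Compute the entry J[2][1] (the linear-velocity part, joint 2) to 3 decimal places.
-5.000

axis z_1 = (0.0000,1.0000,0.0000); lever o_n−o_1 = (5.0000,5.0000,-8.0000)
cross product → J_v[:, 1] = (-8.0000,0.0000,-5.0000)
J_ω[:, 1] = z_1
entry J[2][1] = -5.0000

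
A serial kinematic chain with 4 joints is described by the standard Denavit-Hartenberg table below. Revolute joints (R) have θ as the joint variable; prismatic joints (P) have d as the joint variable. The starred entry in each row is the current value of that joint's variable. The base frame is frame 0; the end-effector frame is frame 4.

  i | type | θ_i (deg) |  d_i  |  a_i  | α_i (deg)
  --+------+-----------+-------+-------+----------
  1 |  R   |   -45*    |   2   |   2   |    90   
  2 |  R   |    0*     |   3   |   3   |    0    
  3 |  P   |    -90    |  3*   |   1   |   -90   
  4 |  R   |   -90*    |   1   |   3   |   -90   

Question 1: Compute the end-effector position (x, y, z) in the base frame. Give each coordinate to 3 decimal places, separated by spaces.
-2.121 -10.607 1.000

after link 1: o_1 = (1.4142, -1.4142, 2.0000)
after link 2: o_2 = (1.4142, -5.6569, 2.0000)
after link 3: o_3 = (-0.7071, -7.7782, 1.0000)
after link 4: o_4 = (-2.1213, -10.6066, 1.0000)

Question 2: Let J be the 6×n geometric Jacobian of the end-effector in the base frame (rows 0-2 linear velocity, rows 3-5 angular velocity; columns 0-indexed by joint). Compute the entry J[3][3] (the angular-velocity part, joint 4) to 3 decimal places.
axis z_3 = (0.7071,-0.7071,0.0000); lever o_n−o_3 = (-1.4142,-2.8284,0.0000)
cross product → J_v[:, 3] = (0.0000,-0.0000,-3.0000)
J_ω[:, 3] = z_3
entry J[3][3] = 0.7071

0.707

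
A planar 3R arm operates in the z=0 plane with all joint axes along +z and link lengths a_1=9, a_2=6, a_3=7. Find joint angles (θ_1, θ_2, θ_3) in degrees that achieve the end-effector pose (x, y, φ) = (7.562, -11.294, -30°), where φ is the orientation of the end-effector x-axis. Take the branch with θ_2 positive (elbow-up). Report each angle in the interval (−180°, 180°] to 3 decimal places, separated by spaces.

-120.001 120.003 -30.001

wrist centre = target − a_3·(cos φ, sin φ) = (1.4998, -7.7940)
cos θ_2 = (62.9959−9²−6²)/(2·9·6) = -0.5000; θ_2 = 120.0025° (elbow-up)
β = atan2(-7.7940,1.4998) = -79.1076°; ψ = atan2(5.1960,5.9998) = 40.8938°
θ_1 = β − ψ = -120.0013°
θ_3 = φ − θ_1 − θ_2 = -30.0012° (wrapped to (-180°,180°])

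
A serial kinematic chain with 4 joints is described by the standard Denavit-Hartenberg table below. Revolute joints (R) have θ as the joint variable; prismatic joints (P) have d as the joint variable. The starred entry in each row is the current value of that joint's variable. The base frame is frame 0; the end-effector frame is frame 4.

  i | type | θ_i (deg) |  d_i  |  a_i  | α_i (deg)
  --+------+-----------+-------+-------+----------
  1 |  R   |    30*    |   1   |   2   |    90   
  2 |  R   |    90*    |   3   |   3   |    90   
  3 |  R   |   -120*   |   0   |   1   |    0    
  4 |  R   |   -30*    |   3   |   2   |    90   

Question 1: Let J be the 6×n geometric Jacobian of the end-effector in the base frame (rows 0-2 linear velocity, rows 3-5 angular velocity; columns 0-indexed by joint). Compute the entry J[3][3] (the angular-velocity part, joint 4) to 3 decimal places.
axis z_3 = (0.8660,0.5000,-0.0000); lever o_n−o_3 = (2.0981,2.3660,-1.7321)
cross product → J_v[:, 3] = (-0.8660,1.5000,1.0000)
J_ω[:, 3] = z_3
entry J[3][3] = 0.8660

0.866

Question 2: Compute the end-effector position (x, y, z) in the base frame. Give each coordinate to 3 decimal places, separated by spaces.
4.897 1.518 1.768

after link 1: o_1 = (1.7321, 1.0000, 1.0000)
after link 2: o_2 = (3.2321, -1.5981, 4.0000)
after link 3: o_3 = (2.7990, -0.8481, 3.5000)
after link 4: o_4 = (4.8971, 1.5179, 1.7679)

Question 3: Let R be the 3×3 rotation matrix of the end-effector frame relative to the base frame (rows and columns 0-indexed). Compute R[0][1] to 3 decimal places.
End-effector y-axis (col 1 of R) = (0.8660,0.5000,-0.0000)
R[0][1] = 0.8660

0.866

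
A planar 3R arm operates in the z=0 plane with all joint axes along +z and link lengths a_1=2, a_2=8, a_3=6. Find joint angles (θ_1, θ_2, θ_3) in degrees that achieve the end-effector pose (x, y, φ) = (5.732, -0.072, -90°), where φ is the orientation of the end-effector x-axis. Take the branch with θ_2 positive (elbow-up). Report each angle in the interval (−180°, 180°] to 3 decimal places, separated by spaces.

wrist centre = target − a_3·(cos φ, sin φ) = (5.7320, 5.9280)
cos θ_2 = (67.9970−2²−8²)/(2·2·8) = -0.0001; θ_2 = 90.0054° (elbow-up)
β = atan2(5.9280,5.7320) = 45.9630°; ψ = atan2(8.0000,1.9993) = 75.9688°
θ_1 = β − ψ = -30.0058°
θ_3 = φ − θ_1 − θ_2 = -149.9996° (wrapped to (-180°,180°])

-30.006 90.005 -150.000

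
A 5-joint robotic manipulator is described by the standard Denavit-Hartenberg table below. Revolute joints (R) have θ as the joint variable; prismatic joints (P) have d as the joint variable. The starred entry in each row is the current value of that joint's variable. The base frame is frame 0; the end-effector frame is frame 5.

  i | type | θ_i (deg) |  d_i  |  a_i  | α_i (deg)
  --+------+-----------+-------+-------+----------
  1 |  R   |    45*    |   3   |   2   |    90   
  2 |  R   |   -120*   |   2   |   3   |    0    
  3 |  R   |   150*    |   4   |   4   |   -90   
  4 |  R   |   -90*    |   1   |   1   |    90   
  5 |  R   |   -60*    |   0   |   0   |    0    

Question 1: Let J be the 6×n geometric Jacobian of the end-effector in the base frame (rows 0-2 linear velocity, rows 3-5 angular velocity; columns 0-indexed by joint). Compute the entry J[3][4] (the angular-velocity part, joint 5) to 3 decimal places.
axis z_4 = (-0.6124,-0.6124,-0.5000); lever o_n−o_4 = (0.0000,0.0000,0.0000)
cross product → J_v[:, 4] = (0.0000,0.0000,0.0000)
J_ω[:, 4] = z_4
entry J[3][4] = -0.6124

-0.612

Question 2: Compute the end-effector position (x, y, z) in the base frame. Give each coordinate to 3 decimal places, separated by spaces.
after link 1: o_1 = (1.4142, 1.4142, 3.0000)
after link 2: o_2 = (1.7678, -1.0607, 0.4019)
after link 3: o_3 = (7.0457, -1.4396, 2.4019)
after link 4: o_4 = (7.3992, -2.5003, 3.2679)
after link 5: o_5 = (7.3992, -2.5003, 3.2679)

7.399 -2.500 3.268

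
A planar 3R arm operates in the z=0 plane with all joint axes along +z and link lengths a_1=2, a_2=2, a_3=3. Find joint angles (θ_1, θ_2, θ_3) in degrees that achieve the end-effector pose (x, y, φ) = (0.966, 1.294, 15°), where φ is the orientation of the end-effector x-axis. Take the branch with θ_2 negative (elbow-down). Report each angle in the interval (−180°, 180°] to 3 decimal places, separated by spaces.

wrist centre = target − a_3·(cos φ, sin φ) = (-1.9318, 0.5175)
cos θ_2 = (3.9996−2²−2²)/(2·2·2) = -0.5000; θ_2 = -120.0032° (elbow-down)
β = atan2(0.5175,-1.9318) = 165.0021°; ψ = atan2(-1.7320,0.9999) = -60.0016°
θ_1 = β − ψ = 225.0037°
θ_3 = φ − θ_1 − θ_2 = -90.0005° (wrapped to (-180°,180°])

-134.996 -120.003 -90.000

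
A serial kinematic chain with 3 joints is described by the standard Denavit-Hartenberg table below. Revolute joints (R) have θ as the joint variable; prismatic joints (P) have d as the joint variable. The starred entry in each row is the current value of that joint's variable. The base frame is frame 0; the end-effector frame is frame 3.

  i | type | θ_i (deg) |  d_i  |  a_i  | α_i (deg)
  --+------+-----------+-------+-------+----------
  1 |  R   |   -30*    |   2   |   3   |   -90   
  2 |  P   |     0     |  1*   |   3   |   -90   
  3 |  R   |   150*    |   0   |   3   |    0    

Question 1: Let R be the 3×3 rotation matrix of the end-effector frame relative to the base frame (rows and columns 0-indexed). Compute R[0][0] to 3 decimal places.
-1.000

End-effector x-axis (col 0 of R) = (-1.0000,0.0000,-0.0000)
R[0][0] = -1.0000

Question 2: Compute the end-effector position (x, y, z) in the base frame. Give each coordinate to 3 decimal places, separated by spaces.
after link 1: o_1 = (2.5981, -1.5000, 2.0000)
after link 2: o_2 = (5.6962, -2.1340, 2.0000)
after link 3: o_3 = (2.6962, -2.1340, 2.0000)

2.696 -2.134 2.000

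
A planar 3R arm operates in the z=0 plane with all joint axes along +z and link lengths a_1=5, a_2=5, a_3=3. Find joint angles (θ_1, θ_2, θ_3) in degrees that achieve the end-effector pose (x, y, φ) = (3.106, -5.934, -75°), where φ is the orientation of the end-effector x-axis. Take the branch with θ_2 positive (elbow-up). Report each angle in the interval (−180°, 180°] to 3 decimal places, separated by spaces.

-120.002 134.999 -89.997

wrist centre = target − a_3·(cos φ, sin φ) = (2.3295, -3.0362)
cos θ_2 = (14.6454−5²−5²)/(2·5·5) = -0.7071; θ_2 = 134.9988° (elbow-up)
β = atan2(-3.0362,2.3295) = -52.5028°; ψ = atan2(3.5356,1.4645) = 67.4994°
θ_1 = β − ψ = -120.0022°
θ_3 = φ − θ_1 − θ_2 = -89.9966° (wrapped to (-180°,180°])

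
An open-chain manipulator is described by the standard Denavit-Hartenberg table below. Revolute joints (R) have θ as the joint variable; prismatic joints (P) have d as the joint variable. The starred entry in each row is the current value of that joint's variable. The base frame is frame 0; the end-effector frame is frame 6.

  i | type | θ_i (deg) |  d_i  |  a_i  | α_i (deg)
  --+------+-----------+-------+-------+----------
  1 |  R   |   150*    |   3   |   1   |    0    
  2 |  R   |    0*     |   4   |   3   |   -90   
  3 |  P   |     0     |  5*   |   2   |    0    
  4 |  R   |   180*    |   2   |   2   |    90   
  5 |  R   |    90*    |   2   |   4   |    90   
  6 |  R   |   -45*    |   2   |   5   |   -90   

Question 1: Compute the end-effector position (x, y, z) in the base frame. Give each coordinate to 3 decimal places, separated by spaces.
-9.000 -11.588 8.536

after link 1: o_1 = (-0.8660, 0.5000, 3.0000)
after link 2: o_2 = (-3.4641, 2.0000, 7.0000)
after link 3: o_3 = (-7.6962, -1.3301, 7.0000)
after link 4: o_4 = (-6.9641, -4.0622, 7.0000)
after link 5: o_5 = (-8.9641, -7.5263, 5.0000)
after link 6: o_6 = (-8.9998, -11.5881, 8.5355)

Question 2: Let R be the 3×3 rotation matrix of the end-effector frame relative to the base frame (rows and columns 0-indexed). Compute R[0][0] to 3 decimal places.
-0.354

End-effector x-axis (col 0 of R) = (-0.3536,-0.6124,0.7071)
R[0][0] = -0.3536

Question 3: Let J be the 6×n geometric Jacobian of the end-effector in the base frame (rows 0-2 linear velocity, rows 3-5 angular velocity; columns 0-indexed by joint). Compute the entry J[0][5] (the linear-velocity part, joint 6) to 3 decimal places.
axis z_5 = (0.8660,-0.5000,-0.0000); lever o_n−o_5 = (-0.0357,-4.0619,3.5355)
cross product → J_v[:, 5] = (-1.7678,-3.0619,-3.5355)
J_ω[:, 5] = z_5
entry J[0][5] = -1.7678

-1.768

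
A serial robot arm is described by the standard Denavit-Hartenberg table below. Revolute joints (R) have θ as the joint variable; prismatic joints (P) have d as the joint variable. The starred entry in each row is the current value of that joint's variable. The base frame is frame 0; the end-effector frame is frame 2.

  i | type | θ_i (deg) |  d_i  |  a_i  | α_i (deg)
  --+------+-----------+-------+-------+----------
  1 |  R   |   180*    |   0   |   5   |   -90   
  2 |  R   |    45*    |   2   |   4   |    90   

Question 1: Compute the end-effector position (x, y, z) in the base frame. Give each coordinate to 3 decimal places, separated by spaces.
-7.828 -2.000 -2.828

after link 1: o_1 = (-5.0000, 0.0000, 0.0000)
after link 2: o_2 = (-7.8284, -2.0000, -2.8284)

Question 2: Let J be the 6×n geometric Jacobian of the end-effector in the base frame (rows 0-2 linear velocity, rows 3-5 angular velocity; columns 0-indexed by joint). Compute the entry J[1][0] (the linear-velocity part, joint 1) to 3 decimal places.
-7.828

axis z_0 = ẑ; lever o_n−o_0 = (-7.8284,-2.0000,-2.8284)
cross product → J_v[:, 0] = (2.0000,-7.8284,0.0000)
J_ω[:, 0] = z_0
entry J[1][0] = -7.8284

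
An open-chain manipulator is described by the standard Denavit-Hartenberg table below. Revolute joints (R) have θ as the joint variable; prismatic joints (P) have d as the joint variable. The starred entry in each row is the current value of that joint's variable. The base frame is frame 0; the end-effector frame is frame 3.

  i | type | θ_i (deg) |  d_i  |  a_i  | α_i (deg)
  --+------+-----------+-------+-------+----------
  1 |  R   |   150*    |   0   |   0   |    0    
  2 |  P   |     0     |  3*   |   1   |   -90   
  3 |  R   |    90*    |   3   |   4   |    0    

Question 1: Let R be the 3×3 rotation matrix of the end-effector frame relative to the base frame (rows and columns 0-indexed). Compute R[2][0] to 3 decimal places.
End-effector x-axis (col 0 of R) = (-0.0000,-0.0000,-1.0000)
R[2][0] = -1.0000

-1.000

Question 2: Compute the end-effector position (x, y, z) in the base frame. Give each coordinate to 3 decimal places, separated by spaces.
after link 1: o_1 = (0.0000, 0.0000, 0.0000)
after link 2: o_2 = (-0.8660, 0.5000, 3.0000)
after link 3: o_3 = (-2.3660, -2.0981, -1.0000)

-2.366 -2.098 -1.000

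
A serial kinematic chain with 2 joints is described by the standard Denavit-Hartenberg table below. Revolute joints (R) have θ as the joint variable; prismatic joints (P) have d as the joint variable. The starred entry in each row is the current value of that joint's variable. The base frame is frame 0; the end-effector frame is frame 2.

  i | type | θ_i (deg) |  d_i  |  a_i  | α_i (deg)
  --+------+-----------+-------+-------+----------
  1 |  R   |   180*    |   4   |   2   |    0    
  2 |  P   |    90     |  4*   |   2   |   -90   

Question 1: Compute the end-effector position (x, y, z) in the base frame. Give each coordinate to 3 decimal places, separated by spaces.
after link 1: o_1 = (-2.0000, 0.0000, 4.0000)
after link 2: o_2 = (-2.0000, -2.0000, 8.0000)

-2.000 -2.000 8.000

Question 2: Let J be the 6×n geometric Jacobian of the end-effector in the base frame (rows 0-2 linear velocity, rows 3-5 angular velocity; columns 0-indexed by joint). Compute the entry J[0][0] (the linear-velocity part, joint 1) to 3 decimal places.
2.000

axis z_0 = ẑ; lever o_n−o_0 = (-2.0000,-2.0000,8.0000)
cross product → J_v[:, 0] = (2.0000,-2.0000,0.0000)
J_ω[:, 0] = z_0
entry J[0][0] = 2.0000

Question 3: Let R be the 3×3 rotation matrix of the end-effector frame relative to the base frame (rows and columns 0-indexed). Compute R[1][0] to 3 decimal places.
-1.000

End-effector x-axis (col 0 of R) = (-0.0000,-1.0000,0.0000)
R[1][0] = -1.0000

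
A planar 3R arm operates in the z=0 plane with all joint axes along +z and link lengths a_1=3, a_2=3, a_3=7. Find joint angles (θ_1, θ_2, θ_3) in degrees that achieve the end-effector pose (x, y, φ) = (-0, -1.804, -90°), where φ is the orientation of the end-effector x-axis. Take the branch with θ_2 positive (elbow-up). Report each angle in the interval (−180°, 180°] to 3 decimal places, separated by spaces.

59.997 60.006 149.997

wrist centre = target − a_3·(cos φ, sin φ) = (-0.0000, 5.1960)
cos θ_2 = (26.9984−3²−3²)/(2·3·3) = 0.4999; θ_2 = 60.0058° (elbow-up)
β = atan2(5.1960,-0.0000) = 90.0000°; ψ = atan2(2.5982,4.4997) = 30.0029°
θ_1 = β − ψ = 59.9971°
θ_3 = φ − θ_1 − θ_2 = 149.9971° (wrapped to (-180°,180°])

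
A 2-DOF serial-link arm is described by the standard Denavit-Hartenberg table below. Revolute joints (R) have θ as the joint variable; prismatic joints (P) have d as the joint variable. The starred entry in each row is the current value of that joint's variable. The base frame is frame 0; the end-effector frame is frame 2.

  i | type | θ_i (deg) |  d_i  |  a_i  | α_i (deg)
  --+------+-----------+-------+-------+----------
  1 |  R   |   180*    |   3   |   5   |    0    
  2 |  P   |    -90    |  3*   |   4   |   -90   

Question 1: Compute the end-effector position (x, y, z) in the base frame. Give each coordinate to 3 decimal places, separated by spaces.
after link 1: o_1 = (-5.0000, 0.0000, 3.0000)
after link 2: o_2 = (-5.0000, 4.0000, 6.0000)

-5.000 4.000 6.000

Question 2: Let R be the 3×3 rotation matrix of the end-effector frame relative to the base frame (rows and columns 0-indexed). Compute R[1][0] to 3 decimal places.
1.000

End-effector x-axis (col 0 of R) = (0.0000,1.0000,0.0000)
R[1][0] = 1.0000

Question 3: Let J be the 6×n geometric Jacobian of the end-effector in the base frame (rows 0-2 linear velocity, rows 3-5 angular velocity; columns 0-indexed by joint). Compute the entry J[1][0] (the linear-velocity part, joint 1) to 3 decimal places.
axis z_0 = ẑ; lever o_n−o_0 = (-5.0000,4.0000,6.0000)
cross product → J_v[:, 0] = (-4.0000,-5.0000,0.0000)
J_ω[:, 0] = z_0
entry J[1][0] = -5.0000

-5.000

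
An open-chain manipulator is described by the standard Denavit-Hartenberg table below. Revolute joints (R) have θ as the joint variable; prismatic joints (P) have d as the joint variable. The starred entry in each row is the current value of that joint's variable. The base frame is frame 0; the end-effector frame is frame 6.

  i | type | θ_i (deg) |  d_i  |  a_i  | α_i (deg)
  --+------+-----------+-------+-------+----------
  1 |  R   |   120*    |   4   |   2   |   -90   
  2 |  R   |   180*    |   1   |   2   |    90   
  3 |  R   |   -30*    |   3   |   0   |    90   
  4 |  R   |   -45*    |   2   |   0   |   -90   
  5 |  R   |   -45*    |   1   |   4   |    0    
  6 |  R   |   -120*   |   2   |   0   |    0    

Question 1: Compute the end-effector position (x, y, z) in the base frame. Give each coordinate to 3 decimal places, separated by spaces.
after link 1: o_1 = (-1.0000, 1.7321, 4.0000)
after link 2: o_2 = (-0.8660, -0.5000, 4.0000)
after link 3: o_3 = (-0.8660, -0.5000, 1.0000)
after link 4: o_4 = (0.1340, 1.2321, 1.0000)
after link 5: o_5 = (3.8926, 2.3280, 2.2929)
after link 6: o_6 = (5.1174, 1.6209, 0.8787)

5.117 1.621 0.879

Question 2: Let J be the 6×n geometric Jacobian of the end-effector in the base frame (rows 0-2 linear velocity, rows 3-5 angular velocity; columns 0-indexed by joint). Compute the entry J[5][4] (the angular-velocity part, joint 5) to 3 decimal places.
-0.707

axis z_4 = (0.6124,-0.3536,-0.7071); lever o_n−o_4 = (4.9834,0.3888,-0.1213)
cross product → J_v[:, 4] = (0.3178,-3.4495,2.0000)
J_ω[:, 4] = z_4
entry J[5][4] = -0.7071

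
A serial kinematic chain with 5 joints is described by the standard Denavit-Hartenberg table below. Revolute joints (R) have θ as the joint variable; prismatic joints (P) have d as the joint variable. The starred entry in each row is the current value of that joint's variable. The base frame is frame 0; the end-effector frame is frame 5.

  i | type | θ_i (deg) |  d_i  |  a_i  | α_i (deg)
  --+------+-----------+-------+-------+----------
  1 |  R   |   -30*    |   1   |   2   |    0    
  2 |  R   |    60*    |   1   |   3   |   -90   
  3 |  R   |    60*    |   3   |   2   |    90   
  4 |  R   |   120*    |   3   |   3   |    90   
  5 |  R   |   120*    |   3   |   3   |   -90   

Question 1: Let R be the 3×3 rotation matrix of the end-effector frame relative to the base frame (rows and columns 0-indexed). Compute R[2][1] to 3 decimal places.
End-effector y-axis (col 1 of R) = (-0.1250,-0.6495,0.7500)
R[2][1] = 0.7500

0.750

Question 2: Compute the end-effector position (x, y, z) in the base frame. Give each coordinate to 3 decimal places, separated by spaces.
7.295 8.908 1.467

after link 1: o_1 = (1.7321, -1.0000, 1.0000)
after link 2: o_2 = (4.3301, 0.5000, 2.0000)
after link 3: o_3 = (3.6962, 3.5981, 0.2679)
after link 4: o_4 = (3.9976, 6.7721, 3.0670)
after link 5: o_5 = (7.2954, 8.9082, 1.4665)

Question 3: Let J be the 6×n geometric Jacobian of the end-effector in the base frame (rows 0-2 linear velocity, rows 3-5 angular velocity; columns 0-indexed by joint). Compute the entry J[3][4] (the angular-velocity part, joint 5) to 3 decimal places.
axis z_4 = (0.1250,0.6495,-0.7500); lever o_n−o_4 = (3.2978,2.1361,-1.6005)
cross product → J_v[:, 4] = (0.5625,-2.2733,-1.8750)
J_ω[:, 4] = z_4
entry J[3][4] = 0.1250

0.125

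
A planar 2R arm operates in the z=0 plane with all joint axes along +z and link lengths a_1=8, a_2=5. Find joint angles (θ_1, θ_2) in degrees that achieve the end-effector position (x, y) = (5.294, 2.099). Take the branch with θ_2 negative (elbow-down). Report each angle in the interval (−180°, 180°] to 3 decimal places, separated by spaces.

60.004 -134.999

cos θ_2 = (32.4322−8²−5²)/(2·8·5) = -0.7071; θ_2 = -134.9992° (elbow-down)
β = atan2(2.0990,5.2940) = 21.6277°; ψ = atan2(-3.5356,4.4645) = -38.3768°
θ_1 = β − ψ = 60.0044°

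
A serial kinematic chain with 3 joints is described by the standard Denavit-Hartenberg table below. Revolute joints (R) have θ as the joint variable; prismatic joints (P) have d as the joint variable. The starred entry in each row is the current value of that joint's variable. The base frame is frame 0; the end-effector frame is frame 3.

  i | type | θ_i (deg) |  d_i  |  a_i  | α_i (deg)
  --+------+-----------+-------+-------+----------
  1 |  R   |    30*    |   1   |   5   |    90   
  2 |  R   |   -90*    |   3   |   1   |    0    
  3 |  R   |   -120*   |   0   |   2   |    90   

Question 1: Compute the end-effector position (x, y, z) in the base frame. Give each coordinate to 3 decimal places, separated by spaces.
4.330 -0.964 1.000

after link 1: o_1 = (4.3301, 2.5000, 1.0000)
after link 2: o_2 = (5.8301, -0.0981, 0.0000)
after link 3: o_3 = (4.3301, -0.9641, 1.0000)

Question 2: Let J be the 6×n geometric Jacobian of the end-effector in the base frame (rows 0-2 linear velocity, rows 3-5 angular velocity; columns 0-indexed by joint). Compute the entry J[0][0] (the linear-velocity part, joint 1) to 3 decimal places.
0.964

axis z_0 = ẑ; lever o_n−o_0 = (4.3301,-0.9641,1.0000)
cross product → J_v[:, 0] = (0.9641,4.3301,-0.0000)
J_ω[:, 0] = z_0
entry J[0][0] = 0.9641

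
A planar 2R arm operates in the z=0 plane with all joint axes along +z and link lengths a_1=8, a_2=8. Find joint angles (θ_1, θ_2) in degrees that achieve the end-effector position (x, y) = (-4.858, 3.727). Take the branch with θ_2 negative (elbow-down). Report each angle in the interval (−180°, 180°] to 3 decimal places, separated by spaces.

-149.995 -135.000

cos θ_2 = (37.4907−8²−8²)/(2·8·8) = -0.7071; θ_2 = -134.9998° (elbow-down)
β = atan2(3.7270,-4.8580) = 142.5050°; ψ = atan2(-5.6569,2.3432) = -67.4999°
θ_1 = β − ψ = 210.0049°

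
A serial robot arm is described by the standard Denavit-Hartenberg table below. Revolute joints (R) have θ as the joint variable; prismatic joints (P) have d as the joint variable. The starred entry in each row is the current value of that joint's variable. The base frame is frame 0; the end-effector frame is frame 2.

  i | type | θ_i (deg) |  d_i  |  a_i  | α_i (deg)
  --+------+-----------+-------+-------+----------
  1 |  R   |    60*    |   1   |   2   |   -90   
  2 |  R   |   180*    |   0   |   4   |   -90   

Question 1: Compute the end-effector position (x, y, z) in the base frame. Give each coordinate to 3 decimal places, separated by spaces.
after link 1: o_1 = (1.0000, 1.7321, 1.0000)
after link 2: o_2 = (-1.0000, -1.7321, 1.0000)

-1.000 -1.732 1.000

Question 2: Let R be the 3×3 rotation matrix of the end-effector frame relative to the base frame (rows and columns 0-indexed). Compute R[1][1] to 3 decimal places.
-0.500

End-effector y-axis (col 1 of R) = (0.8660,-0.5000,0.0000)
R[1][1] = -0.5000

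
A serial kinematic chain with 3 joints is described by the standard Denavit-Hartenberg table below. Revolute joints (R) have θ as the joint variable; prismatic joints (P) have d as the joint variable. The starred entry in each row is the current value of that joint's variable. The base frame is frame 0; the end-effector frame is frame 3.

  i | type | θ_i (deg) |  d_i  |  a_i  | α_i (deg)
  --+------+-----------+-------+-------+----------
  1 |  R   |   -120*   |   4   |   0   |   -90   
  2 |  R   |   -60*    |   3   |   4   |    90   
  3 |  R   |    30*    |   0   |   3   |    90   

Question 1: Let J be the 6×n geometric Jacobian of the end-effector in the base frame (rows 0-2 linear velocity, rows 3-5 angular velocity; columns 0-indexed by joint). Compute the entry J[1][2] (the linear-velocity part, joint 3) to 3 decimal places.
-0.650

axis z_2 = (0.4330,0.7500,0.5000); lever o_n−o_2 = (0.6495,-1.8750,2.2500)
cross product → J_v[:, 2] = (2.6250,-0.6495,-1.2990)
J_ω[:, 2] = z_2
entry J[1][2] = -0.6495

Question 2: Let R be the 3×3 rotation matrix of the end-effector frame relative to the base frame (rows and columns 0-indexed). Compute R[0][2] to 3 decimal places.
-0.875

End-effector z-axis (col 2 of R) = (-0.8750,0.2165,0.4330)
R[0][2] = -0.8750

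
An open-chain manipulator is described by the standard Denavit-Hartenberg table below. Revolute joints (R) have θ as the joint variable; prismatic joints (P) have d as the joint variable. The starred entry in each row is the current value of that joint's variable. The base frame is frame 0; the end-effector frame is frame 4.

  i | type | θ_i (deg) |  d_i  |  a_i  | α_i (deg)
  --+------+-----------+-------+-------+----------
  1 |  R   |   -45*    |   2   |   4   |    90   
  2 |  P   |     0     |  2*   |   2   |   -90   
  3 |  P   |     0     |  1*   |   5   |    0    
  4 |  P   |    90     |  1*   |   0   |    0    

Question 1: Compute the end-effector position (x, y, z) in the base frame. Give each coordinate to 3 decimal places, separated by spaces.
after link 1: o_1 = (2.8284, -2.8284, 2.0000)
after link 2: o_2 = (2.8284, -5.6569, 2.0000)
after link 3: o_3 = (6.3640, -9.1924, 3.0000)
after link 4: o_4 = (6.3640, -9.1924, 4.0000)

6.364 -9.192 4.000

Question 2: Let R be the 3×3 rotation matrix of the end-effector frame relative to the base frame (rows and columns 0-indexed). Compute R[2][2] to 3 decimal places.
End-effector z-axis (col 2 of R) = (0.0000,0.0000,1.0000)
R[2][2] = 1.0000

1.000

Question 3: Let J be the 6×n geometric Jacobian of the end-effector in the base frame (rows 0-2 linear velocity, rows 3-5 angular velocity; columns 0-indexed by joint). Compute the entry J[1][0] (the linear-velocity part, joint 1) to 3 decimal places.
6.364

axis z_0 = ẑ; lever o_n−o_0 = (6.3640,-9.1924,4.0000)
cross product → J_v[:, 0] = (9.1924,6.3640,-0.0000)
J_ω[:, 0] = z_0
entry J[1][0] = 6.3640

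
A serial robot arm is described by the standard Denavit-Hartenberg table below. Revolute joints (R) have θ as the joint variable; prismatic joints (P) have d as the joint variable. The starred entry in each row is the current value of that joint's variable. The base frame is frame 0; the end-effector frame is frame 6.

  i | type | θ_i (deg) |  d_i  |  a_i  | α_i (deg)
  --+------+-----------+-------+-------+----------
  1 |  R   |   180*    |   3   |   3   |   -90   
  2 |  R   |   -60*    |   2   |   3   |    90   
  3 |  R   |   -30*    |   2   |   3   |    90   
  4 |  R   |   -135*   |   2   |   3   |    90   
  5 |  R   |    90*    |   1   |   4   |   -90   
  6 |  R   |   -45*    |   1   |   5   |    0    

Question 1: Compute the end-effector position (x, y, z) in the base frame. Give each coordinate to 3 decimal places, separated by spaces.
1.871 5.447 2.150

after link 1: o_1 = (-3.0000, 0.0000, 3.0000)
after link 2: o_2 = (-4.5000, -2.0000, 5.5981)
after link 3: o_3 = (-4.0670, -0.5000, 8.8481)
after link 4: o_4 = (-4.4855, 0.1714, 5.3304)
after link 5: o_5 = (-2.5670, 3.2819, 3.4216)
after link 6: o_6 = (1.8707, 5.4474, 2.1495)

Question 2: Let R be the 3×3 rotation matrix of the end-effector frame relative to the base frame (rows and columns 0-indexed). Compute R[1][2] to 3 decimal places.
0.354

End-effector z-axis (col 2 of R) = (0.3062,0.3536,0.8839)
R[1][2] = 0.3536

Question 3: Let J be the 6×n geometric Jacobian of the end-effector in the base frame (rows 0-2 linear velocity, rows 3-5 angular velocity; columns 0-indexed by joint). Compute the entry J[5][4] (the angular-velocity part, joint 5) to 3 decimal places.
axis z_4 = (0.9186,-0.3536,-0.1768); lever o_n−o_4 = (6.3562,5.2760,-3.1809)
cross product → J_v[:, 4] = (2.0573,1.7982,7.0935)
J_ω[:, 4] = z_4
entry J[5][4] = -0.1768

-0.177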